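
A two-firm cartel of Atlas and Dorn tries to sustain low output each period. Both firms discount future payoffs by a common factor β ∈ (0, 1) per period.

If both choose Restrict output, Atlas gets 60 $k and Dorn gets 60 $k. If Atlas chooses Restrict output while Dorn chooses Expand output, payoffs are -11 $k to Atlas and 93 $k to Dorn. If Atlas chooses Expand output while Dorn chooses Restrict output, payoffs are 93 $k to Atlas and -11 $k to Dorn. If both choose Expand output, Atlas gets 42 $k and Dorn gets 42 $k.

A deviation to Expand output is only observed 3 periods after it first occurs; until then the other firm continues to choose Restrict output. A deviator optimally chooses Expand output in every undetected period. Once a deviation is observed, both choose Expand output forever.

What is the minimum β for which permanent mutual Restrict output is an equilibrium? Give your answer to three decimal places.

0.865

Deviating for the 3 undetected periods gains 93−60 = 33 per period over cooperation, then loses 60−42 = 18 per period forever once punishment starts.
Gain: 33(1 + β + … + β^2); loss: 18·β^3/(1−β).
No profitable deviation ⇔ 33(1−β^3) ≤ 18·β^3, i.e. β^3 ≥ 33/(33+18) = 11/17.
Hence β ≥ (11/17)^(1/3) ≈ 0.865.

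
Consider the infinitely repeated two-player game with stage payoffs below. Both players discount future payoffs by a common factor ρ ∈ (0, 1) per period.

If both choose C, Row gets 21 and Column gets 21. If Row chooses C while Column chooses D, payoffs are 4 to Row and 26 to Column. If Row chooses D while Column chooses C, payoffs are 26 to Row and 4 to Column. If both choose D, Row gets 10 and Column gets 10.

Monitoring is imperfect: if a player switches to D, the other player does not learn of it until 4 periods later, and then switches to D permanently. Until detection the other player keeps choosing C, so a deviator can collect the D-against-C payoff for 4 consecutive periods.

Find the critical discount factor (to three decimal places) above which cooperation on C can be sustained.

A deviator earns 26 for 4 periods, then 10 forever; cooperating earns 21 forever. Multiplying the IC by (1−ρ):
21 ≥ 26(1−ρ^4) + 10ρ^4, so 16·ρ^4 ≥ 5 and ρ^4 ≥ 5/16.
ρ ≥ (5/16)^(1/4) ≈ 0.748.

0.748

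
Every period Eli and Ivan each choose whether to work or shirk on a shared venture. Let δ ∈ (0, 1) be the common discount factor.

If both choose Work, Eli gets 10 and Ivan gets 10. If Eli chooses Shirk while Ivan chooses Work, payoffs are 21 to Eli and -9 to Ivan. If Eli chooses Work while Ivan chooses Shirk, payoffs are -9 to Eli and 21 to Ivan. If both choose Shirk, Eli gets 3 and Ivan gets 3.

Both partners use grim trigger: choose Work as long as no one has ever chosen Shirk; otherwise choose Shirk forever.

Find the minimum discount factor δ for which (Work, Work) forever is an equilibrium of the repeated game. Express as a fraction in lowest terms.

Cooperation forever yields 10 each period: 10/(1−δ).
Deviating yields 21 once, then 3 forever: 21 + 3δ/(1−δ).
No profitable deviation requires 10/(1−δ) ≥ 21 + 3δ/(1−δ).
Multiplying by (1−δ): 10 ≥ 21(1−δ) + 3δ = 21 − 18δ.
So 18δ ≥ 11, i.e. δ ≥ 11/18.

11/18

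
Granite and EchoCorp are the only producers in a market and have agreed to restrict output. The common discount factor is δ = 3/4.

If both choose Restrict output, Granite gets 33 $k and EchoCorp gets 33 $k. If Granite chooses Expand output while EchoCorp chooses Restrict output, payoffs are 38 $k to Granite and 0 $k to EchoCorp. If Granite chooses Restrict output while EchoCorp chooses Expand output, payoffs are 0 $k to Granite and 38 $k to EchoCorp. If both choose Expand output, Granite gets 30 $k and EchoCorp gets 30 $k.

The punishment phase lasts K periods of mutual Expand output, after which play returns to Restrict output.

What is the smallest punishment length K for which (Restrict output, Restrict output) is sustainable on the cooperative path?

IC: δ(1−δ^K)/(1−δ) ≥ (38−33)/(33−30) = 5/3.
With δ = 3/4: need 1 − δ^K ≥ 5/3·(1−3/4)/(3/4), i.e. δ^K ≤ 0.4444.
Since (3/4)^2 = 0.5625 and (3/4)^3 = 0.4219, the smallest such K is 3.

3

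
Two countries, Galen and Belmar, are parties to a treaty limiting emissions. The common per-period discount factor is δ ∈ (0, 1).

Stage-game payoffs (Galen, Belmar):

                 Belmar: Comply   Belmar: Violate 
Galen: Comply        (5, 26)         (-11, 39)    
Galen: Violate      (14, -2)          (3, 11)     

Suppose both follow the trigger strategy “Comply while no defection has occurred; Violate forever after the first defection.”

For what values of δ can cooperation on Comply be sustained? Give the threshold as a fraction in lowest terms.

For Galen: deviation gain 14−5 = 9, per-period punishment loss 5−3 = 2. IC gives δ ≥ 9/11.
For Belmar: gain 13, loss 15 per period, so δ ≥ 13/28.
The tighter constraint is Galen's, so cooperation needs δ ≥ 9/11.

9/11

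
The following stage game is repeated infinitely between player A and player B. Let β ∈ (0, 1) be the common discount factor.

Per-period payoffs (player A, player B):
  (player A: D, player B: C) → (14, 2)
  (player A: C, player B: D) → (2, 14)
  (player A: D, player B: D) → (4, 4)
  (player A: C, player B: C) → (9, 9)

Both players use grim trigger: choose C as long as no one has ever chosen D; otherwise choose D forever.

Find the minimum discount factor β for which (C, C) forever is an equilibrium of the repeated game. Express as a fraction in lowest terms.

1/2

Under grim trigger the critical discount factor is (T−C)/(T−P) with T = 14, C = 9, P = 4.
β* = (14−9)/(14−4) = 5/10 = 1/2.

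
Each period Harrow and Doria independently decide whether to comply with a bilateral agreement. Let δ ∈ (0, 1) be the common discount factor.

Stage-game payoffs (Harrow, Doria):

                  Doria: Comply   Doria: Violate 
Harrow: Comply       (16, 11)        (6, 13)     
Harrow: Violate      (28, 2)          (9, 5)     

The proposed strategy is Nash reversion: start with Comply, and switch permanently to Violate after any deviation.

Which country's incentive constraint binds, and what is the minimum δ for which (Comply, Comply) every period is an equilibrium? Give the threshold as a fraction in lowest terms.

Harrow; δ ≥ 12/19

For Harrow: deviation gain 28−16 = 12, per-period punishment loss 16−9 = 7. IC gives δ ≥ 12/19.
For Doria: gain 2, loss 6 per period, so δ ≥ 2/8 = 1/4.
The tighter constraint is Harrow's, so cooperation needs δ ≥ 12/19.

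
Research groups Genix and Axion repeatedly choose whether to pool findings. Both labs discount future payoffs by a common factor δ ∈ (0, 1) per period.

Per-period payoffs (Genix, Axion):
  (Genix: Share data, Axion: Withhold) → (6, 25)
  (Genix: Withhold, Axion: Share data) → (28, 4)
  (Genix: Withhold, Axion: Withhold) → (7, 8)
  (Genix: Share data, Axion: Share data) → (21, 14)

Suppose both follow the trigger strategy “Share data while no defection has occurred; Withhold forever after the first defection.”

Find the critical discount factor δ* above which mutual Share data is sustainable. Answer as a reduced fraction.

For Genix: deviation gain 28−21 = 7, per-period punishment loss 21−7 = 14. IC gives δ ≥ 7/21 = 1/3.
For Axion: gain 11, loss 6 per period, so δ ≥ 11/17.
The tighter constraint is Axion's, so cooperation needs δ ≥ 11/17.

11/17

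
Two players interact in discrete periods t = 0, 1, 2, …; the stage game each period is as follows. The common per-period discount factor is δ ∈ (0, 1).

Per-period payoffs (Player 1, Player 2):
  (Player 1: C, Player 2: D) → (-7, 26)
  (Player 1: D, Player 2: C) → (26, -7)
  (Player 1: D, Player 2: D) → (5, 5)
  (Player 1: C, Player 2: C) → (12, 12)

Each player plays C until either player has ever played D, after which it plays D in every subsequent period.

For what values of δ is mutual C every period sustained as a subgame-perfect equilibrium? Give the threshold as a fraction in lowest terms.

2/3

One-period gain from deviating is 26 − 12 = 14. The loss is 12 − 5 = 7 in every subsequent period, with present value 7·δ/(1−δ).
Deviation is unprofitable when 7·δ/(1−δ) ≥ 14, i.e. δ/(1−δ) ≥ 2.
Equivalently δ ≥ 14/(14+7) = 2/3.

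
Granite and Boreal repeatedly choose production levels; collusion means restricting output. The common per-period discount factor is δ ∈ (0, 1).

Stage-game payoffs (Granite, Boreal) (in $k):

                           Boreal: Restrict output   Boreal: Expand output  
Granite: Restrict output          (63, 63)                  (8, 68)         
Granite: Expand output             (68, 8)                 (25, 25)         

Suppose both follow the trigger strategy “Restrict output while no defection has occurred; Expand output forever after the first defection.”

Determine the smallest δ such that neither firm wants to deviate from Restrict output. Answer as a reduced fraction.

One-period gain from deviating is 68 − 63 = 5. The loss is 63 − 25 = 38 in every subsequent period, with present value 38·δ/(1−δ).
Deviation is unprofitable when 38·δ/(1−δ) ≥ 5, i.e. δ/(1−δ) ≥ 5/38.
Equivalently δ ≥ 5/(5+38) = 5/43.

5/43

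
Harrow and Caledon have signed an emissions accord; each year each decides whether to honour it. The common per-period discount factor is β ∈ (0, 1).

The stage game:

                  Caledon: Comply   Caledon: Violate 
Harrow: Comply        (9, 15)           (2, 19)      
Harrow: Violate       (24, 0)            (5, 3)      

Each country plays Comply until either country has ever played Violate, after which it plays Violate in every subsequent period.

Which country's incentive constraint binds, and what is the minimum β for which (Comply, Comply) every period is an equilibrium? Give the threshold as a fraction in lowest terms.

Harrow's threshold: (24−9)/(24−5) = 15/19.
Caledon's threshold: (19−15)/(19−3) = 1/4.
15/19 > 1/4, so Harrow binds and β* = 15/19.

Harrow; β ≥ 15/19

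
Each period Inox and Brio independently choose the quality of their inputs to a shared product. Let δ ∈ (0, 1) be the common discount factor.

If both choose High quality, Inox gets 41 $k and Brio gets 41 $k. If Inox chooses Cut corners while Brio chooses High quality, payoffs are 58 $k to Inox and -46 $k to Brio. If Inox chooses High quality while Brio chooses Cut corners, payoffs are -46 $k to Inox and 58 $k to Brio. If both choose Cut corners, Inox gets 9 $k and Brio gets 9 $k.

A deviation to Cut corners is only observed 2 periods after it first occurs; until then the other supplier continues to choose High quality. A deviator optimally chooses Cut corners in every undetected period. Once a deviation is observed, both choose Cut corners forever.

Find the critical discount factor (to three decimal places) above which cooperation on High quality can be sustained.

A deviator earns 58 for 2 periods, then 9 forever; cooperating earns 41 forever. Multiplying the IC by (1−δ):
41 ≥ 58(1−δ^2) + 9δ^2, so 49·δ^2 ≥ 17 and δ^2 ≥ 17/49.
δ ≥ (17/49)^(1/2) ≈ 0.589.

0.589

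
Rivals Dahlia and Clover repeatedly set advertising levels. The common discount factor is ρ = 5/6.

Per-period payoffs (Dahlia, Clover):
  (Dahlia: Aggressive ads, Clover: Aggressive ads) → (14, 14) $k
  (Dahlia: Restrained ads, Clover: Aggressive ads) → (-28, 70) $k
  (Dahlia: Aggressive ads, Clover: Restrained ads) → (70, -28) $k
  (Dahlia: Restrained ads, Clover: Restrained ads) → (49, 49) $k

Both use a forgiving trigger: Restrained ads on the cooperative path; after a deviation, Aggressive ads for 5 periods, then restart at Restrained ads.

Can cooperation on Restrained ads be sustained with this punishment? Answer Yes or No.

IC: ρ+…+ρ^5 ≥ (70−49)/(49−14) = 3/5.
At ρ = 5/6: partial sum = 2.9906 ≥ 0.6000. Cooperation sustainable.

Yes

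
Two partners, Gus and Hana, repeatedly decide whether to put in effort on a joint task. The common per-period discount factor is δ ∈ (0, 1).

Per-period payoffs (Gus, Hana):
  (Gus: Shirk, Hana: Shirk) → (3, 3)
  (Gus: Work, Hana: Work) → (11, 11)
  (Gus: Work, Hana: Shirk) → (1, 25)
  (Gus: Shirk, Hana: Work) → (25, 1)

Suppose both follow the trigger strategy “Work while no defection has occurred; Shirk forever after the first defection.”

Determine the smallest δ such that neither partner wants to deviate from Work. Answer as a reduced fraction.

Cooperation forever yields 11 each period: 11/(1−δ).
Deviating yields 25 once, then 3 forever: 25 + 3δ/(1−δ).
No profitable deviation requires 11/(1−δ) ≥ 25 + 3δ/(1−δ).
Multiplying by (1−δ): 11 ≥ 25(1−δ) + 3δ = 25 − 22δ.
So 22δ ≥ 14, i.e. δ ≥ 14/22 = 7/11.

7/11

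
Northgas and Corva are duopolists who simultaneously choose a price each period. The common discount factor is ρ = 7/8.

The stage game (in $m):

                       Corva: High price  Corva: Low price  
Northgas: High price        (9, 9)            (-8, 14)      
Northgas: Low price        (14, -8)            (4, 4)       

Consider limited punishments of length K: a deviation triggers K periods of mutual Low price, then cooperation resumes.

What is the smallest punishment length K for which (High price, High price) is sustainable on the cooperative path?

No profitable deviation requires (9−4)(ρ+…+ρ^K) ≥ 14−9, i.e. ρ+…+ρ^K ≥ 1 ≈ 1.0000.
With ρ = 7/8, the partial sums are K=1: 0.8750, K=2: 1.6406.
K = 2 is the first length at which the sum reaches 1.0000.

2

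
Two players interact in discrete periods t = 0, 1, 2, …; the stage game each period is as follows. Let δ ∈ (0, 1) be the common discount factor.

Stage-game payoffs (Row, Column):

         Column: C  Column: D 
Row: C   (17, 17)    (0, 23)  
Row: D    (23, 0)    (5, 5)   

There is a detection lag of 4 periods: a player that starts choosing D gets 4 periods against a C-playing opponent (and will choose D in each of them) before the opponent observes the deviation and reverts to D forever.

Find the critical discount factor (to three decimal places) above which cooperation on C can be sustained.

A deviator earns 23 for 4 periods, then 5 forever; cooperating earns 17 forever. Multiplying the IC by (1−δ):
17 ≥ 23(1−δ^4) + 5δ^4, so 18·δ^4 ≥ 6 and δ^4 ≥ 1/3.
δ ≥ (1/3)^(1/4) ≈ 0.760.

0.760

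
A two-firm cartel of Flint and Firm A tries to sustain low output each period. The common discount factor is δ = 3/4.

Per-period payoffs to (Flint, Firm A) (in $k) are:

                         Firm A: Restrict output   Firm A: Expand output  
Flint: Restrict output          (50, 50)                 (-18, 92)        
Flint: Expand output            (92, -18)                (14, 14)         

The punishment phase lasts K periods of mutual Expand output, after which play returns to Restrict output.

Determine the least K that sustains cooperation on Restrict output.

Need Σ_{k=1}^{K} δ^k ≥ (92−50)/(50−14) = 1.1667 at δ = 3/4.
At K = 1 the sum is 0.7500 < 1.1667; at K = 2 it is 1.3125 ≥ 1.1667.
So the minimum punishment length is K = 2.

2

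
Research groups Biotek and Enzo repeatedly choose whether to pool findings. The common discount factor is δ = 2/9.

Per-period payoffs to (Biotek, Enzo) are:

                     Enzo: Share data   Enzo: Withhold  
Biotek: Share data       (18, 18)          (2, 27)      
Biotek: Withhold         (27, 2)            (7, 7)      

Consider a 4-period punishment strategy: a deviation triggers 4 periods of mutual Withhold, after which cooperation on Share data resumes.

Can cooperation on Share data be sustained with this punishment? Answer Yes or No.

No

Comparing payoff streams over the 5 periods until play realigns: cooperate → 18(1+δ+…+δ^4); deviate → 27 + 7(δ+…+δ^4).
Cooperation is sustained iff (18−7)(δ+…+δ^4) ≥ 27−18.
δ+…+δ^4 = 2/9·(1−(2/9)^4)/(1−2/9) = 0.2850, and (27−18)/(18−7) = 0.8182.
0.2850 < 0.8182, so cooperation is not sustainable.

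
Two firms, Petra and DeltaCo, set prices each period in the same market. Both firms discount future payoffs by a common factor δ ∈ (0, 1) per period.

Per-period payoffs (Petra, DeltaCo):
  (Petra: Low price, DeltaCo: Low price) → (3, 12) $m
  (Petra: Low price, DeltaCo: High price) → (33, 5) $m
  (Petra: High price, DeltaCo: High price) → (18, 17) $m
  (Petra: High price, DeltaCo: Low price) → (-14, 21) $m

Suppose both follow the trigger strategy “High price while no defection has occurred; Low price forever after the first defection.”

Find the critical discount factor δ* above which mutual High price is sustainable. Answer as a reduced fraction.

1/2

For Petra: deviation gain 33−18 = 15, per-period punishment loss 18−3 = 15. IC gives δ ≥ 15/30 = 1/2.
For DeltaCo: gain 4, loss 5 per period, so δ ≥ 4/9.
The tighter constraint is Petra's, so cooperation needs δ ≥ 1/2.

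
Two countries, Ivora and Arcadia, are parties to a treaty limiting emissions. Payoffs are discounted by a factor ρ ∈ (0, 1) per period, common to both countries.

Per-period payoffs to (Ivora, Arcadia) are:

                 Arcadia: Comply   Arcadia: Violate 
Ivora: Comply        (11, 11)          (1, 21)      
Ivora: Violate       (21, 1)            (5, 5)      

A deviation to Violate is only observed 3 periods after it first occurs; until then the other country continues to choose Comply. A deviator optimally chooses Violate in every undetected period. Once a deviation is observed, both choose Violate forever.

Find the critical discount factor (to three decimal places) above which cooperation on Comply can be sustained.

0.855

A deviator earns 21 for 3 periods, then 5 forever; cooperating earns 11 forever. Multiplying the IC by (1−ρ):
11 ≥ 21(1−ρ^3) + 5ρ^3, so 16·ρ^3 ≥ 10 and ρ^3 ≥ 5/8.
ρ ≥ (5/8)^(1/3) ≈ 0.855.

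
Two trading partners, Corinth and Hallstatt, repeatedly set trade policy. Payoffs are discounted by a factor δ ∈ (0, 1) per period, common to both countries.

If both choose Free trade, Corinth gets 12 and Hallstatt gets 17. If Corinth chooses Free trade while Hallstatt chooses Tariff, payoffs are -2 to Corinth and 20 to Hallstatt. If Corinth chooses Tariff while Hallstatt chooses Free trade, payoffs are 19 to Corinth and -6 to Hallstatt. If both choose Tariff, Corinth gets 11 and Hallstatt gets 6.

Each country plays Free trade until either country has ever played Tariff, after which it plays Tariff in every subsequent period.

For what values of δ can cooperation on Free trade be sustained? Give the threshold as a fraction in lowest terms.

7/8

For Corinth: deviation gain 19−12 = 7, per-period punishment loss 12−11 = 1. IC gives δ ≥ 7/8.
For Hallstatt: gain 3, loss 11 per period, so δ ≥ 3/14.
The tighter constraint is Corinth's, so cooperation needs δ ≥ 7/8.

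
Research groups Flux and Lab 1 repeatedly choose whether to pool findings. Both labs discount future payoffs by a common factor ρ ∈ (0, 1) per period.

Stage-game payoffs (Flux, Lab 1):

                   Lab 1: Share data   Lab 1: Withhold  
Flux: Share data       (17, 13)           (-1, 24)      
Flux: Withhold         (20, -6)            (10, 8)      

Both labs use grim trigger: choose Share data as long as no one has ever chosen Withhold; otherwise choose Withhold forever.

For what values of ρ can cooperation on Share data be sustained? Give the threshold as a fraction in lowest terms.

11/16

For Flux: deviation gain 20−17 = 3, per-period punishment loss 17−10 = 7. IC gives ρ ≥ 3/10.
For Lab 1: gain 11, loss 5 per period, so ρ ≥ 11/16.
The tighter constraint is Lab 1's, so cooperation needs ρ ≥ 11/16.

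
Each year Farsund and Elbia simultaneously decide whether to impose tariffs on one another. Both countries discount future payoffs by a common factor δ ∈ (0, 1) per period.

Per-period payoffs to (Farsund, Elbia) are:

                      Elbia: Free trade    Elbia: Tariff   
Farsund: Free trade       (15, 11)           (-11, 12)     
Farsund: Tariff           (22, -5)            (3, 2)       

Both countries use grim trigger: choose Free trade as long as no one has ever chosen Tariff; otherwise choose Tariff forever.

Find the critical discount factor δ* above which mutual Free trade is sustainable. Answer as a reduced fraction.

7/19

For Farsund: deviation gain 22−15 = 7, per-period punishment loss 15−3 = 12. IC gives δ ≥ 7/19.
For Elbia: gain 1, loss 9 per period, so δ ≥ 1/10.
The tighter constraint is Farsund's, so cooperation needs δ ≥ 7/19.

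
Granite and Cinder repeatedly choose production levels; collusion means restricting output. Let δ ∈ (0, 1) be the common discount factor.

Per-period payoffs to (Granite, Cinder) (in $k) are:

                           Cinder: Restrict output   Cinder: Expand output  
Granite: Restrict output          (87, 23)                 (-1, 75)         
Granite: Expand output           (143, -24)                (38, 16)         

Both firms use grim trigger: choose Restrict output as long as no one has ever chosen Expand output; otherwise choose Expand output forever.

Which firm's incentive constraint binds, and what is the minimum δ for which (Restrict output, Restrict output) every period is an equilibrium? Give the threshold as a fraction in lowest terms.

Cinder; δ ≥ 52/59

For Granite: deviation gain 143−87 = 56, per-period punishment loss 87−38 = 49. IC gives δ ≥ 56/105 = 8/15.
For Cinder: gain 52, loss 7 per period, so δ ≥ 52/59.
The tighter constraint is Cinder's, so cooperation needs δ ≥ 52/59.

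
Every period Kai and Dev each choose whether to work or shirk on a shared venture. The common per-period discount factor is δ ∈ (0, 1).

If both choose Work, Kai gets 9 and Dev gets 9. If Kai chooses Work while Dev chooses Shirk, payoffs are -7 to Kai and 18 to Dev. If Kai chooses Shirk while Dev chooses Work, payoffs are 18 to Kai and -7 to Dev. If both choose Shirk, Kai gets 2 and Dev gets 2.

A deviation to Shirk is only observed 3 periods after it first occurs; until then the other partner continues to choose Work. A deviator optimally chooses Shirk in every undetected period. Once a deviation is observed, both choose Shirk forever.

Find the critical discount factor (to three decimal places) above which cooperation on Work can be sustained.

A deviator earns 18 for 3 periods, then 2 forever; cooperating earns 9 forever. Multiplying the IC by (1−δ):
9 ≥ 18(1−δ^3) + 2δ^3, so 16·δ^3 ≥ 9 and δ^3 ≥ 9/16.
δ ≥ (9/16)^(1/3) ≈ 0.825.

0.825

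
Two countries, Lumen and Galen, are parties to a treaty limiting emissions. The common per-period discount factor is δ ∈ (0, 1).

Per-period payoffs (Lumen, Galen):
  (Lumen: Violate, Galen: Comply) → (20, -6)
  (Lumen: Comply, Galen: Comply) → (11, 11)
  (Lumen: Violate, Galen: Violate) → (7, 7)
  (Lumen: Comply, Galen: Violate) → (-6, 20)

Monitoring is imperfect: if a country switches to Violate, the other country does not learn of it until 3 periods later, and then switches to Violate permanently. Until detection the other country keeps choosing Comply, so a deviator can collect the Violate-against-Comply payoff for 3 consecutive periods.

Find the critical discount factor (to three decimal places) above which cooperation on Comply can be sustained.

A deviator earns 20 for 3 periods, then 7 forever; cooperating earns 11 forever. Multiplying the IC by (1−δ):
11 ≥ 20(1−δ^3) + 7δ^3, so 13·δ^3 ≥ 9 and δ^3 ≥ 9/13.
δ ≥ (9/13)^(1/3) ≈ 0.885.

0.885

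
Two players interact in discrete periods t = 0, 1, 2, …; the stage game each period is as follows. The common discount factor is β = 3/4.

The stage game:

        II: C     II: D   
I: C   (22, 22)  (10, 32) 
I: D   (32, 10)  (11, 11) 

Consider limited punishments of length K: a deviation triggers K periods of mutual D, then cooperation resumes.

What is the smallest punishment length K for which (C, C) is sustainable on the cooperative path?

Need Σ_{k=1}^{K} β^k ≥ (32−22)/(22−11) = 0.9091 at β = 3/4.
At K = 1 the sum is 0.7500 < 0.9091; at K = 2 it is 1.3125 ≥ 0.9091.
So the minimum punishment length is K = 2.

2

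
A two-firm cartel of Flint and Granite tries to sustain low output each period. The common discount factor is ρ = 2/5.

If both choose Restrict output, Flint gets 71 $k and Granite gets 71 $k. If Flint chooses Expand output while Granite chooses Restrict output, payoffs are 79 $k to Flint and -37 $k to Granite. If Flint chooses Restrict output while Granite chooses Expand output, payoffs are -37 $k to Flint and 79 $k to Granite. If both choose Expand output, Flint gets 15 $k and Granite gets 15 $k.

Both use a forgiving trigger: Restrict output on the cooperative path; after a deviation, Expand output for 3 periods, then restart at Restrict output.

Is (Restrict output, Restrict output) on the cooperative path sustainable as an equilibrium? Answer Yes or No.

A one-shot deviation gives 79 now, then 15 for 3 periods, then back to 71.
Gain from deviating: (79−71) today; loss: (71−15) in each of the next 3 periods.
No-deviation condition: (71−15)(ρ+…+ρ^3) ≥ 79−71, i.e. ρ+…+ρ^3 ≥ 1/7.
At ρ = 2/5: ρ+…+ρ^3 = 0.6240 ≥ 0.1429.
So cooperation is sustainable.

Yes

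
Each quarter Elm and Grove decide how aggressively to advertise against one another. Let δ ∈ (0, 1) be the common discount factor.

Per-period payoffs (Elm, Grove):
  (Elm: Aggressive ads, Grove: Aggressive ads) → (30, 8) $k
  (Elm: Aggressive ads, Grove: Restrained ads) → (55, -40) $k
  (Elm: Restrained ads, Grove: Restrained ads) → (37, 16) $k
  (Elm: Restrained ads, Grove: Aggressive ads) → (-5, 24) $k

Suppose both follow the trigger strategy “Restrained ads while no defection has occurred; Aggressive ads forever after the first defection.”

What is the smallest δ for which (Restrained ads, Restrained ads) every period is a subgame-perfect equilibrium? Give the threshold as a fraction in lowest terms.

18/25

For Elm: deviation gain 55−37 = 18, per-period punishment loss 37−30 = 7. IC gives δ ≥ 18/25.
For Grove: gain 8, loss 8 per period, so δ ≥ 8/16 = 1/2.
The tighter constraint is Elm's, so cooperation needs δ ≥ 18/25.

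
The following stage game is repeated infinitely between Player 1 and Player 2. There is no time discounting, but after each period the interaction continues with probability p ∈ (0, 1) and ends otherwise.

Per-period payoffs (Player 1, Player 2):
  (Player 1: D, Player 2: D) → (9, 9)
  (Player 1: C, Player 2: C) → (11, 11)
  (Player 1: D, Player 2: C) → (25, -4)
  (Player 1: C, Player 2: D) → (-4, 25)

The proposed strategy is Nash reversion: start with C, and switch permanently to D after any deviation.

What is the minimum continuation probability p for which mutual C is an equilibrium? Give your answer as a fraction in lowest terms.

7/8

Expected cooperation value is 11 + p·11 + p²·11 + … = 11/(1−p); deviation gives 25 + p·9/(1−p).
11 ≥ 25(1−p) + 9p ⇒ 16p ≥ 14 ⇒ p ≥ 14/16 = 7/8.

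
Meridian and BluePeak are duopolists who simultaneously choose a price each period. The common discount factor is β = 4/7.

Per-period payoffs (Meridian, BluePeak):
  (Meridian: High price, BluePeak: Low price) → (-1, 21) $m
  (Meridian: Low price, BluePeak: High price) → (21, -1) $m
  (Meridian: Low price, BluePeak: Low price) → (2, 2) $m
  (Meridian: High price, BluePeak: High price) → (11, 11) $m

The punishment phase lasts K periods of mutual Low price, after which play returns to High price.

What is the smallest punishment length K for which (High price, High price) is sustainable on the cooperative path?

No profitable deviation requires (11−2)(β+…+β^K) ≥ 21−11, i.e. β+…+β^K ≥ 10/9 ≈ 1.1111.
With β = 4/7, the partial sums are K=1: 0.5714, K=2: 0.8980, K=3: 1.0845, K=4: 1.1912.
K = 4 is the first length at which the sum reaches 1.1111.

4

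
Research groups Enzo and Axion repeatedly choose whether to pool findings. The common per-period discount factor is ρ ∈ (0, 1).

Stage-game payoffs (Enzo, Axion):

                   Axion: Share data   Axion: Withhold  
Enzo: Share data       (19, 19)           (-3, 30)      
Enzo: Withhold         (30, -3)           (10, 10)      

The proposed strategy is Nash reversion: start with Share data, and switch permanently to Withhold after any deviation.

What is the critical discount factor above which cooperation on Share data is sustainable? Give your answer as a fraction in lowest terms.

11/20

Under grim trigger the critical discount factor is (T−C)/(T−P) with T = 30, C = 19, P = 10.
ρ* = (30−19)/(30−10) = 11/20.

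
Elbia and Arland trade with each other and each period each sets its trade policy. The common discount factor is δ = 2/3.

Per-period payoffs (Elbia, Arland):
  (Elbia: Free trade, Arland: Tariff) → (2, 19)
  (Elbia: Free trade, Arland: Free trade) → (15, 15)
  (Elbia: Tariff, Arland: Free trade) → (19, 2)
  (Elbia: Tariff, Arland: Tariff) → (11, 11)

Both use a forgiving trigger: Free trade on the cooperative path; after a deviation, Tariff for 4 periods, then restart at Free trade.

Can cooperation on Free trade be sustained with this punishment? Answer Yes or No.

A one-shot deviation gives 19 now, then 11 for 4 periods, then back to 15.
Gain from deviating: (19−15) today; loss: (15−11) in each of the next 4 periods.
No-deviation condition: (15−11)(δ+…+δ^4) ≥ 19−15, i.e. δ+…+δ^4 ≥ 1.
At δ = 2/3: δ+…+δ^4 = 1.6049 ≥ 1.0000.
So cooperation is sustainable.

Yes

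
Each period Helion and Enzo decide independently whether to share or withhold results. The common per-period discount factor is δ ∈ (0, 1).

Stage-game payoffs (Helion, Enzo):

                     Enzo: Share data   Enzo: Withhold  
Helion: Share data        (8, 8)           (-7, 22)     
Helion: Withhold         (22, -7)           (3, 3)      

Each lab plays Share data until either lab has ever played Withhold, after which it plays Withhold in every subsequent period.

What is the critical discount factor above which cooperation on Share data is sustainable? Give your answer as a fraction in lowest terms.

8/(1−δ) ≥ 22 + 3δ/(1−δ)
8 ≥ 22 − 19δ
δ ≥ 14/19.

14/19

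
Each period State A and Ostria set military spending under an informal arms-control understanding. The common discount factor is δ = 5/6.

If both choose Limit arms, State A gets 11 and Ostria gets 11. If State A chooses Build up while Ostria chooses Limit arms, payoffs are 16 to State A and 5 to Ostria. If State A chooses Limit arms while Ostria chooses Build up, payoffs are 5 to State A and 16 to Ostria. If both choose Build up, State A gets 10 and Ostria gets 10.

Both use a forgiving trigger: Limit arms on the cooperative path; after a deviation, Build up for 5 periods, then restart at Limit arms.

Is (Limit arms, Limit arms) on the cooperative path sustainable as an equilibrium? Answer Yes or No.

No

A one-shot deviation gives 16 now, then 10 for 5 periods, then back to 11.
Gain from deviating: (16−11) today; loss: (11−10) in each of the next 5 periods.
No-deviation condition: (11−10)(δ+…+δ^5) ≥ 16−11, i.e. δ+…+δ^5 ≥ 5.
At δ = 5/6: δ+…+δ^5 = 2.9906 < 5.0000.
So cooperation is not sustainable.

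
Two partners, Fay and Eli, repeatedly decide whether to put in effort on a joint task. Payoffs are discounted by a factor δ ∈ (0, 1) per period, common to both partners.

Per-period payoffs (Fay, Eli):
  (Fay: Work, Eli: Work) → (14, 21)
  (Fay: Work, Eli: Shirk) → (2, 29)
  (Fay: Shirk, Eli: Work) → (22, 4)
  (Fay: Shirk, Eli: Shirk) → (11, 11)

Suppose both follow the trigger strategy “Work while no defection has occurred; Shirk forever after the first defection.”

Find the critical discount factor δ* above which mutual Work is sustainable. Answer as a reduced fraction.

8/11

Fay's threshold: (22−14)/(22−11) = 8/11.
Eli's threshold: (29−21)/(29−11) = 4/9.
8/11 > 4/9, so Fay binds and δ* = 8/11.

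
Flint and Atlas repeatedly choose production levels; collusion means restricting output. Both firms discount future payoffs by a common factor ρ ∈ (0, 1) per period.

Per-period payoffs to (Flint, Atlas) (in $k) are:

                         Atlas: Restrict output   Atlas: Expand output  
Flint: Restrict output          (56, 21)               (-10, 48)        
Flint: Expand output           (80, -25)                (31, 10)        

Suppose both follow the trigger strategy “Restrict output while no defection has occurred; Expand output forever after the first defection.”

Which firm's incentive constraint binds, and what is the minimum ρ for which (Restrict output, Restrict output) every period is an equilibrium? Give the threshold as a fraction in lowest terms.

Atlas; ρ ≥ 27/38

Flint: cooperation gives 56 each period; deviation gives 80 once then 31 forever.
  56/(1−ρ) ≥ 80 + 31ρ/(1−ρ) ⇒ ρ ≥ 24/49.
Atlas: cooperation gives 21 each period; deviation gives 48 once then 10 forever.
  ρ ≥ 27/38.
Both must hold, so the binding constraint is Atlas's: ρ ≥ 27/38.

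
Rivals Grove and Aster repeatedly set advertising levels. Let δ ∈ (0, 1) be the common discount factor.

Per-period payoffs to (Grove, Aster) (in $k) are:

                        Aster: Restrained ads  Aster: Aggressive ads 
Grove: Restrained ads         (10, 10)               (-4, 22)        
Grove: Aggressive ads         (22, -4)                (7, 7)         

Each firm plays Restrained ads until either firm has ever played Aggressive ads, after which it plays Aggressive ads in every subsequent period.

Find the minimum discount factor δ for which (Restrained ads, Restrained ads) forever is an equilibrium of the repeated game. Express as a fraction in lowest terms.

One-period gain from deviating is 22 − 10 = 12. The loss is 10 − 7 = 3 in every subsequent period, with present value 3·δ/(1−δ).
Deviation is unprofitable when 3·δ/(1−δ) ≥ 12, i.e. δ/(1−δ) ≥ 4.
Equivalently δ ≥ 12/(12+3) = 4/5.

4/5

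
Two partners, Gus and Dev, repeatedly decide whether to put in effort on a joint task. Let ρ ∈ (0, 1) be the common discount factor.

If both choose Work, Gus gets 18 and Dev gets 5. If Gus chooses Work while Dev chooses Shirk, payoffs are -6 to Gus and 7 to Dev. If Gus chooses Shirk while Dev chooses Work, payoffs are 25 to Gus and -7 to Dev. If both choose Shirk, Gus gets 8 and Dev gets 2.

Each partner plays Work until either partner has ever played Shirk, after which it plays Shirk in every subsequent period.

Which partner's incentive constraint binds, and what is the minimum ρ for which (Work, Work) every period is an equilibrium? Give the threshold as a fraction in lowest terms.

Gus; ρ ≥ 7/17

For Gus: deviation gain 25−18 = 7, per-period punishment loss 18−8 = 10. IC gives ρ ≥ 7/17.
For Dev: gain 2, loss 3 per period, so ρ ≥ 2/5.
The tighter constraint is Gus's, so cooperation needs ρ ≥ 7/17.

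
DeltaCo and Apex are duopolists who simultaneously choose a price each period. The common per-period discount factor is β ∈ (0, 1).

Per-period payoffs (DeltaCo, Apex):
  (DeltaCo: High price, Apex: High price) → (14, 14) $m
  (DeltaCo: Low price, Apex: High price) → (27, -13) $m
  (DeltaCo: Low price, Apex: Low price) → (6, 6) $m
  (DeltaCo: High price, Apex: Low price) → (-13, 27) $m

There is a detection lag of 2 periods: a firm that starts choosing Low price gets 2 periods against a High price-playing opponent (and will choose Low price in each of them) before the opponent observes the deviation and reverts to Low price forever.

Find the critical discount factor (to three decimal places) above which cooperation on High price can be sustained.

0.787

A deviator earns 27 for 2 periods, then 6 forever; cooperating earns 14 forever. Multiplying the IC by (1−β):
14 ≥ 27(1−β^2) + 6β^2, so 21·β^2 ≥ 13 and β^2 ≥ 13/21.
β ≥ (13/21)^(1/2) ≈ 0.787.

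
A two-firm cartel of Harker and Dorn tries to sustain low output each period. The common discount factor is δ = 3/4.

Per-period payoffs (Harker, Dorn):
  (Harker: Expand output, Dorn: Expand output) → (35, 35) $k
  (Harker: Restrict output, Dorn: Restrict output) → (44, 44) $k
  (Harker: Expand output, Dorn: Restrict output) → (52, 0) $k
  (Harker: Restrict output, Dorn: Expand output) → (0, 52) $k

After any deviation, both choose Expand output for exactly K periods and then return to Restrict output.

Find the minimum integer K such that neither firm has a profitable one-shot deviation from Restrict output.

2

Need Σ_{k=1}^{K} δ^k ≥ (52−44)/(44−35) = 0.8889 at δ = 3/4.
At K = 1 the sum is 0.7500 < 0.8889; at K = 2 it is 1.3125 ≥ 0.8889.
So the minimum punishment length is K = 2.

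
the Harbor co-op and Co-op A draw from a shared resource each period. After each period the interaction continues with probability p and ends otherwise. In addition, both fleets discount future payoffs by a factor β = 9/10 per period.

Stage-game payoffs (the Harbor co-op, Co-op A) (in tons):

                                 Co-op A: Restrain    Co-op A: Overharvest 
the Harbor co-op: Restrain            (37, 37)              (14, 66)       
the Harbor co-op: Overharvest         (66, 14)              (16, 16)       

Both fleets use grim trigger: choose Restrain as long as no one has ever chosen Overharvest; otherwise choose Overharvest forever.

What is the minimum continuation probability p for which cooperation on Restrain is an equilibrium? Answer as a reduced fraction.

Expected continuation weight on next period's payoff is β·p = 9/10·p, which plays the role of the discount factor.
Cooperation requires 9/10·p ≥ (66−37)/(66−16) = 29/50, hence p ≥ 29/45.

29/45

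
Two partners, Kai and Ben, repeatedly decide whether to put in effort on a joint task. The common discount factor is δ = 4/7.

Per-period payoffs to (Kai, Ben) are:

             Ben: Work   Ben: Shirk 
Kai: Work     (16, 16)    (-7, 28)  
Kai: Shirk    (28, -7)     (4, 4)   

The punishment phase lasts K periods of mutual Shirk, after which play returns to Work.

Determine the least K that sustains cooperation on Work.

Need Σ_{k=1}^{K} δ^k ≥ (28−16)/(16−4) = 1.0000 at δ = 4/7.
At K = 2 the sum is 0.8980 < 1.0000; at K = 3 it is 1.0845 ≥ 1.0000.
So the minimum punishment length is K = 3.

3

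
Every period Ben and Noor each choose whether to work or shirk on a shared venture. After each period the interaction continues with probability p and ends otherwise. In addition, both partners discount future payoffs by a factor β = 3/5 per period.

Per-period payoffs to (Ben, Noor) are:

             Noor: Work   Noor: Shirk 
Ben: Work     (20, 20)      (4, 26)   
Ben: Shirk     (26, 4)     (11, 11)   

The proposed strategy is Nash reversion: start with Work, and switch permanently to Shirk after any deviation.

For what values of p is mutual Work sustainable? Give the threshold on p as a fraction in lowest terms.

Expected continuation weight on next period's payoff is β·p = 3/5·p, which plays the role of the discount factor.
Cooperation requires 3/5·p ≥ (26−20)/(26−11) = 2/5, hence p ≥ 2/3.

2/3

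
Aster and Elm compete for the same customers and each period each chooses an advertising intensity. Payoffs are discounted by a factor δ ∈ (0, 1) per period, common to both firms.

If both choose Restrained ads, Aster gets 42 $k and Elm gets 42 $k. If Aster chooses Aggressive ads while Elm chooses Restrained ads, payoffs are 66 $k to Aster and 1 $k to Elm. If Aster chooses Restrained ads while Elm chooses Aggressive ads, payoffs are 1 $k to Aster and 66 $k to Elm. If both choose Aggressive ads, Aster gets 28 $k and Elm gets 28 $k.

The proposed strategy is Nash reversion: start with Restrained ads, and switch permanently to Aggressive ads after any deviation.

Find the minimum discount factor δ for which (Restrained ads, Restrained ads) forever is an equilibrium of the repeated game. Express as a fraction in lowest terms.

Cooperation forever yields 42 each period: 42/(1−δ).
Deviating yields 66 once, then 28 forever: 66 + 28δ/(1−δ).
No profitable deviation requires 42/(1−δ) ≥ 66 + 28δ/(1−δ).
Multiplying by (1−δ): 42 ≥ 66(1−δ) + 28δ = 66 − 38δ.
So 38δ ≥ 24, i.e. δ ≥ 24/38 = 12/19.

12/19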